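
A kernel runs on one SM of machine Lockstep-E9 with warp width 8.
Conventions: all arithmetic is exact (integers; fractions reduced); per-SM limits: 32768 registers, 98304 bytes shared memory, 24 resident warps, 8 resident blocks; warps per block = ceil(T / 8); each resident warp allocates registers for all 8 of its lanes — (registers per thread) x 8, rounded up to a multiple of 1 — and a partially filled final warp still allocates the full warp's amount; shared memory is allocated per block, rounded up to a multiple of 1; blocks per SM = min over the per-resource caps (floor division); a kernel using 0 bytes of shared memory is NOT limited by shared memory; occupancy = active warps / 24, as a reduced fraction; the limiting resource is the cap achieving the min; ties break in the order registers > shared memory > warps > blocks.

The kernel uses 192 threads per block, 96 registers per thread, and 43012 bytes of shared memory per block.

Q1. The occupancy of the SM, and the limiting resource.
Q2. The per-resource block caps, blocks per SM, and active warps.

Answer: occupancy 1, limited by registers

registers: 1 block
shared memory: 2 blocks
warps: 1 block
blocks: 8 blocks

Answer: 1 block, 24 active warps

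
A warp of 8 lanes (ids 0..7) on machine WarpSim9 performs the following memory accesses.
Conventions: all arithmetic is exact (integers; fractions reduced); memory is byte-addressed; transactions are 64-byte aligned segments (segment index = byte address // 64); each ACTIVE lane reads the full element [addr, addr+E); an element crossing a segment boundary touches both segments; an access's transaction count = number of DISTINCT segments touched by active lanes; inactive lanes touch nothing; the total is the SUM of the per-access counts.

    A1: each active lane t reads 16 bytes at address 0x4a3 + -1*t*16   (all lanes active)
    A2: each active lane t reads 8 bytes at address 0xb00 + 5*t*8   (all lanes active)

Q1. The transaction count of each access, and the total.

A1: 3 transactions
A2: 5 transactions

Answer: 3,5; total 8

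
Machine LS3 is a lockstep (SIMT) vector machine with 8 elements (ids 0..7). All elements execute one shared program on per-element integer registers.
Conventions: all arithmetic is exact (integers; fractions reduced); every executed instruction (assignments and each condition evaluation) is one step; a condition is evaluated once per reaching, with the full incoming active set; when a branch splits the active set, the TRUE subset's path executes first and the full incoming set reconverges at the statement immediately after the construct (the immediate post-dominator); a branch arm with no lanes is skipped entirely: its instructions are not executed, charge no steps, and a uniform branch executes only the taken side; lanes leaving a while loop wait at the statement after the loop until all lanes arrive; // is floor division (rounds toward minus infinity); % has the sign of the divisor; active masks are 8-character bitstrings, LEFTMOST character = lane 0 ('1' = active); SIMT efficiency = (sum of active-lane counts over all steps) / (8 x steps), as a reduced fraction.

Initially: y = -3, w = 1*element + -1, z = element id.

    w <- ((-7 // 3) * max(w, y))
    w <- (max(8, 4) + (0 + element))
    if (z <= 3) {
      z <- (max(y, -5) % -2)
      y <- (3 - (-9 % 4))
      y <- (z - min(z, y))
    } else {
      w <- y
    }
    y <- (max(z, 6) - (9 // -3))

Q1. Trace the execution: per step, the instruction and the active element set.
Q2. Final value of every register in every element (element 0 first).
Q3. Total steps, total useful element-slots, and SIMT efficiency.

step 0: w <- ((-7 // 3) * max(w, y)) 11111111
step 1: w <- (max(8, 4) + (0 + element)) 11111111
step 2: eval (z <= 3)                11111111
step 3: z <- (max(y, -5) % -2)       11110000
step 4: y <- (3 - (-9 % 4))          11110000
step 5: y <- (z - min(z, y))         11110000
step 6: w <- y                       00001111
step 7: y <- (max(z, 6) - (9 // -3)) 11111111

Answer: 8 steps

y: 9,9,9,9,9,9,9,10
w: 8,9,10,11,-3,-3,-3,-3
z: -1,-1,-1,-1,4,5,6,7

steps = 8; useful = 48; efficiency = 48/64 = 3/4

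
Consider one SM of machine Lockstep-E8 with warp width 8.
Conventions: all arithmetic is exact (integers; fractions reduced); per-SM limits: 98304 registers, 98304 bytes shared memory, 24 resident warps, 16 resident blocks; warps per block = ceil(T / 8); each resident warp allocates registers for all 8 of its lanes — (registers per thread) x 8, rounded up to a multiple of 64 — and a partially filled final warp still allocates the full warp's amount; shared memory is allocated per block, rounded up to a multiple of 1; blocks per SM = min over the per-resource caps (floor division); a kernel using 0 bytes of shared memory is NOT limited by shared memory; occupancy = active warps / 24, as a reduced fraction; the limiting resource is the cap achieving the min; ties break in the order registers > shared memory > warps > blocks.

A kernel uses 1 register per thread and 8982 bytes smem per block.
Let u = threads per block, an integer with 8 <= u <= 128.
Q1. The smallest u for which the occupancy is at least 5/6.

Answer: u = 9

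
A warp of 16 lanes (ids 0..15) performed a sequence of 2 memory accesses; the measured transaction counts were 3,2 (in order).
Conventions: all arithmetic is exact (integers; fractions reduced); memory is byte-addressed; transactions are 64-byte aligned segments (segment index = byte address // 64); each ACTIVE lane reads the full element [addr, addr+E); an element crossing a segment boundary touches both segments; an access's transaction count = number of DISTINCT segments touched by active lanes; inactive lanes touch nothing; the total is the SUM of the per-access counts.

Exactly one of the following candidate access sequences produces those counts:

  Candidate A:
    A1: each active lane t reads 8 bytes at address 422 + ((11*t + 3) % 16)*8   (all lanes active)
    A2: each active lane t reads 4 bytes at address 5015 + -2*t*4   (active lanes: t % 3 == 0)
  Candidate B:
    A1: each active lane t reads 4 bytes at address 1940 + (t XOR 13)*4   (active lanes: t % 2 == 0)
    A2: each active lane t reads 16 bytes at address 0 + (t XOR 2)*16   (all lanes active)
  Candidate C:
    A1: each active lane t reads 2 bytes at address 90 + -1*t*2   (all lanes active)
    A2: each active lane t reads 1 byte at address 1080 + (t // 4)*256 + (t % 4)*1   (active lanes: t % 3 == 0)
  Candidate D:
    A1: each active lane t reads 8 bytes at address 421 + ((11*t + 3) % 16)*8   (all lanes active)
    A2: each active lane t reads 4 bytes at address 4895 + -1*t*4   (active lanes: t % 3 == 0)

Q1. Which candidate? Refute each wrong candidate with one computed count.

A: A2 gives 3 transactions, not 2
B: A1 gives 2 transactions, not 3
C: A1 gives 2 transactions, not 3
D: all counts match (3,2)

Answer: D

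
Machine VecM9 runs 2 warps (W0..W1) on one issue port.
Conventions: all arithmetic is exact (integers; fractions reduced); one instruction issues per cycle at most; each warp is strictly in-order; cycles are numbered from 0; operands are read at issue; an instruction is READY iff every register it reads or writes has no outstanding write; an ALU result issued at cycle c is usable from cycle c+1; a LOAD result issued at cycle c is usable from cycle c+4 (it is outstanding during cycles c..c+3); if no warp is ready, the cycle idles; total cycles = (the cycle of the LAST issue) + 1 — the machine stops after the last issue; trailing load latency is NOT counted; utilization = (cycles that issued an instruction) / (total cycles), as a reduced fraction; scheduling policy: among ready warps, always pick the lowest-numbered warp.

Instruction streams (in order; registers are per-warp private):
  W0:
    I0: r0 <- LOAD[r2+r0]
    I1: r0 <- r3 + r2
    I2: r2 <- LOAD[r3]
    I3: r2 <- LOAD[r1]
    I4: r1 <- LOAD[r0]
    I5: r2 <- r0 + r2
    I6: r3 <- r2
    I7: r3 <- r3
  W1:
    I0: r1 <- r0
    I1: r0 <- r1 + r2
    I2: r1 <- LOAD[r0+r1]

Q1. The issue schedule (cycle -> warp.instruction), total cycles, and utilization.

cycle 0: W0.I0
cycle 1: W1.I0
cycle 2: W1.I1
cycle 3: W1.I2
cycle 4: W0.I1
cycle 5: W0.I2
cycle 6: idle
cycle 7: idle
cycle 8: idle
cycle 9: W0.I3
cycle 10: W0.I4
cycle 11: idle
cycle 12: idle
cycle 13: W0.I5
cycle 14: W0.I6
cycle 15: W0.I7

Answer: 16 cycles, utilization 11/16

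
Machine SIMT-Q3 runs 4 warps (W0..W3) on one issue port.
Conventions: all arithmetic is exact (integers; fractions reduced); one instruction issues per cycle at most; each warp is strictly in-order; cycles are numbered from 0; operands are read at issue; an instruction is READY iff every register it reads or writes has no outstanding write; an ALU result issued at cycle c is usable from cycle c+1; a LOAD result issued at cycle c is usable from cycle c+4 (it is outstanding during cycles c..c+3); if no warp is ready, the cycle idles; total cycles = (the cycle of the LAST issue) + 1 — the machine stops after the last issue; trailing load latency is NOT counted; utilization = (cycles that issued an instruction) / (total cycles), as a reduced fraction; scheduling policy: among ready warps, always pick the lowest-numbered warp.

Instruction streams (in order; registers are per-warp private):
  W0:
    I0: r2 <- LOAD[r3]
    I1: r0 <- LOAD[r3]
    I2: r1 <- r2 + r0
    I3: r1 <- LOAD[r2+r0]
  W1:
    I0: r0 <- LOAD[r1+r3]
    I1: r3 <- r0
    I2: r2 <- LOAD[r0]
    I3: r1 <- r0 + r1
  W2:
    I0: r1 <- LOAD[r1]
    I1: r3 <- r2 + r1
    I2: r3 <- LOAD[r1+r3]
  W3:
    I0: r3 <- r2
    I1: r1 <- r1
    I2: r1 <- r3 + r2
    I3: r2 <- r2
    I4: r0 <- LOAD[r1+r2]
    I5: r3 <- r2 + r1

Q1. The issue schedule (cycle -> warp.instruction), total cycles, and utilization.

cycle 0: W0.I0
cycle 1: W0.I1
cycle 2: W1.I0
cycle 3: W2.I0
cycle 4: W3.I0
cycle 5: W0.I2
cycle 6: W0.I3
cycle 7: W1.I1
cycle 8: W1.I2
cycle 9: W1.I3
cycle 10: W2.I1
cycle 11: W2.I2
cycle 12: W3.I1
cycle 13: W3.I2
cycle 14: W3.I3
cycle 15: W3.I4
cycle 16: W3.I5

Answer: 17 cycles, utilization 1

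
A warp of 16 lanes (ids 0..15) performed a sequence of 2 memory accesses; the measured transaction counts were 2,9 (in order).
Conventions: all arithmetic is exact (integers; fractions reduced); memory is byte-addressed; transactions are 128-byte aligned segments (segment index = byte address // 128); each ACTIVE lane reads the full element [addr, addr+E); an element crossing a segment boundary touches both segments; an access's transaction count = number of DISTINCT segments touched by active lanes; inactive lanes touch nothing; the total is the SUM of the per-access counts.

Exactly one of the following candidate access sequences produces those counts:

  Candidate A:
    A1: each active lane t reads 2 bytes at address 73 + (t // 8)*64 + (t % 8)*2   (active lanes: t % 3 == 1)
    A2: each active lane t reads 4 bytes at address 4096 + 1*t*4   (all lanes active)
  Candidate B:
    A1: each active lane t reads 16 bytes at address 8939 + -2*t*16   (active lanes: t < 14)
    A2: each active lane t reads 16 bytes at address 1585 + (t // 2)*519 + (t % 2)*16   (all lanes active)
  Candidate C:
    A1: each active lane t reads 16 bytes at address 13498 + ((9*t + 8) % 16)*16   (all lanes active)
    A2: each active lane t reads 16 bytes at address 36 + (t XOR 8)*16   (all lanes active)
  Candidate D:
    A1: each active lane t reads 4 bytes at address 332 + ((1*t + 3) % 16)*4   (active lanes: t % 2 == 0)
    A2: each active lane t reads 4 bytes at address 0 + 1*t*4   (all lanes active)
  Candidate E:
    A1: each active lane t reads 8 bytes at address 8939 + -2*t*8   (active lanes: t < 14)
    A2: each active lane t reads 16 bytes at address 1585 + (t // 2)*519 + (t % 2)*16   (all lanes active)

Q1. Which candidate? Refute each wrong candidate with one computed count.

A: A2 gives 1 transaction, not 9
B: A1 gives 4 transactions, not 2
C: A1 gives 3 transactions, not 2
D: A2 gives 1 transaction, not 9
E: all counts match (2,9)

Answer: E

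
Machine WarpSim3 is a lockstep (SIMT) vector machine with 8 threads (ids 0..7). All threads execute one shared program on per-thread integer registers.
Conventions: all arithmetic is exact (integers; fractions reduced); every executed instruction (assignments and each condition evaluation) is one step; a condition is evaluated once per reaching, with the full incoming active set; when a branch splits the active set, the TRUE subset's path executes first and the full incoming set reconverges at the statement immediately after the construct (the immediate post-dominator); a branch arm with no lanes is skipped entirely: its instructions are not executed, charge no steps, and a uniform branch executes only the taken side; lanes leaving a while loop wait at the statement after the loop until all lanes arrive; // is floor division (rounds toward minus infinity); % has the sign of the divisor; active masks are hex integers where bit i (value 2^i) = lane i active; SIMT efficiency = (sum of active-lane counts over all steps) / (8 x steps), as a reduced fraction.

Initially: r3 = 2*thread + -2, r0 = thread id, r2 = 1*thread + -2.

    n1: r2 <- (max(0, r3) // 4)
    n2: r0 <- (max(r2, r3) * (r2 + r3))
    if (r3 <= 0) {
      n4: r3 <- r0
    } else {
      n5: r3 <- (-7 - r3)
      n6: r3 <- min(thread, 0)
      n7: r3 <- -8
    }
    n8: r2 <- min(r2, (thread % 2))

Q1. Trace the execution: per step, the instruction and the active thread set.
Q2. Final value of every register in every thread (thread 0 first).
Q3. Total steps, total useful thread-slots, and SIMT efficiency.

step 0: r2 <- (max(0, r3) // 4)      0xff
step 1: r0 <- (max(r2, r3) * (r2 + r3)) 0xff
step 2: eval (r3 <= 0)               0xff
step 3: r3 <- r0                     0x03
step 4: r3 <- (-7 - r3)              0xfc
step 5: r3 <- min(thread, 0)         0xfc
step 6: r3 <- -8                     0xfc
step 7: r2 <- min(r2, (thread % 2))  0xff

Answer: 8 steps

r3: 0,0,-8,-8,-8,-8,-8,-8
r0: 0,0,4,20,42,80,120,180
r2: 0,0,0,1,0,1,0,1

steps = 8; useful = 52; efficiency = 52/64 = 13/16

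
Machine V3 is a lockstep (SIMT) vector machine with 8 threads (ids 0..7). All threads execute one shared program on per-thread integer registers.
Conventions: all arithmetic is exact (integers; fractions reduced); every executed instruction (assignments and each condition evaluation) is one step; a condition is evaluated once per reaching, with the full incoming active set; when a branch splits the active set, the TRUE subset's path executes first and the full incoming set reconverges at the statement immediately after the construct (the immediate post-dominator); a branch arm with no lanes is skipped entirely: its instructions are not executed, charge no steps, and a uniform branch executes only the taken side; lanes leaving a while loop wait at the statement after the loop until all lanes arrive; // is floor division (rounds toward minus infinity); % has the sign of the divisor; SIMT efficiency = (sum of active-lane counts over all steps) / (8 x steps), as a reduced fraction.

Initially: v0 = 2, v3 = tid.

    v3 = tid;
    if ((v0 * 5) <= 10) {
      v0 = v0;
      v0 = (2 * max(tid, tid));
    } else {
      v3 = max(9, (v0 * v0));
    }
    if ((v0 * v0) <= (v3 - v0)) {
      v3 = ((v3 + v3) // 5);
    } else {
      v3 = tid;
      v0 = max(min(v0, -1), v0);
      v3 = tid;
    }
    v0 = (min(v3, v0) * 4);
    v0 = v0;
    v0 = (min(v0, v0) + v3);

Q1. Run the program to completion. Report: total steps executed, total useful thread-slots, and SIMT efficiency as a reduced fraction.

Answer: 12 steps, 86 useful, 43/48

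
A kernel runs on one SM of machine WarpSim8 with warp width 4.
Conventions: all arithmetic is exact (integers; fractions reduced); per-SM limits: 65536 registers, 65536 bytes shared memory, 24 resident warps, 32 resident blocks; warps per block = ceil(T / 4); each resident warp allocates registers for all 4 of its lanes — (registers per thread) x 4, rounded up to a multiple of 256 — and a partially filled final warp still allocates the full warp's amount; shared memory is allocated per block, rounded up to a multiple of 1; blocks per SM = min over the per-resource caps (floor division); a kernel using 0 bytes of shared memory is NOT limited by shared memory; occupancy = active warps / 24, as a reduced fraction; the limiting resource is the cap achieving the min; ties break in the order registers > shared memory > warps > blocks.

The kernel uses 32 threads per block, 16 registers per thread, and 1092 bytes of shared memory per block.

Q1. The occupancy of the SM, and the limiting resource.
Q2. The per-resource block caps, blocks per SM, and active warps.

Answer: occupancy 1, limited by warps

registers: 32 blocks
shared memory: 60 blocks
warps: 3 blocks
blocks: 32 blocks

Answer: 3 blocks, 24 active warps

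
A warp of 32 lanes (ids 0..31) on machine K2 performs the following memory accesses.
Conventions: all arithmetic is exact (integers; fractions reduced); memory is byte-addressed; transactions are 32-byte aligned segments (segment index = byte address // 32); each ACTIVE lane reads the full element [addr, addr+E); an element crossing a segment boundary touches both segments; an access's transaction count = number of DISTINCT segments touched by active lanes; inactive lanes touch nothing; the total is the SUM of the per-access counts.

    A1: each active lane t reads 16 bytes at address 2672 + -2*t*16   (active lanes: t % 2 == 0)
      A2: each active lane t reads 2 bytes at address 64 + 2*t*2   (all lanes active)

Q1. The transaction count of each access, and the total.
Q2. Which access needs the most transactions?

A1: 16 transactions
A2: 4 transactions

Answer: 16,4; total 20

Answer: A1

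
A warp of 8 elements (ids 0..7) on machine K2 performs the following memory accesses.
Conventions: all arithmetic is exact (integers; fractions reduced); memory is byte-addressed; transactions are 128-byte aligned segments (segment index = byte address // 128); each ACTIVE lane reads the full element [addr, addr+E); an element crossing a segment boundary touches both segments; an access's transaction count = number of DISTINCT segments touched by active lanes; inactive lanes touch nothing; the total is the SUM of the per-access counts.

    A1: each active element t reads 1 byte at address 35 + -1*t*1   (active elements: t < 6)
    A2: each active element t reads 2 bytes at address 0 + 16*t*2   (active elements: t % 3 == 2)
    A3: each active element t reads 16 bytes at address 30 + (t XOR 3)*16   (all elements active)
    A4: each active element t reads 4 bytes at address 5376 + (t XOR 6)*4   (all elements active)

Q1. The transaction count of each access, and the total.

A1: 1 transaction
A2: 2 transactions
A3: 2 transactions
A4: 1 transaction

Answer: 1,2,2,1; total 6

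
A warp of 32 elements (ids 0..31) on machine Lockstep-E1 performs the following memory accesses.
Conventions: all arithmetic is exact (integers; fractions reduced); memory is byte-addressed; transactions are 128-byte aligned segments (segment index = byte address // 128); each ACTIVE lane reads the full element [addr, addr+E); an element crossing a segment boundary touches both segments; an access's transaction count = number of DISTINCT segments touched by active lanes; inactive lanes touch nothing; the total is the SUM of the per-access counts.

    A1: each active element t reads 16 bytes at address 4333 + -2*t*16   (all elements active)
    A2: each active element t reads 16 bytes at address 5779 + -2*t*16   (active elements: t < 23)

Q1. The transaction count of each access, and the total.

A1: 8 transactions
A2: 7 transactions

Answer: 8,7; total 15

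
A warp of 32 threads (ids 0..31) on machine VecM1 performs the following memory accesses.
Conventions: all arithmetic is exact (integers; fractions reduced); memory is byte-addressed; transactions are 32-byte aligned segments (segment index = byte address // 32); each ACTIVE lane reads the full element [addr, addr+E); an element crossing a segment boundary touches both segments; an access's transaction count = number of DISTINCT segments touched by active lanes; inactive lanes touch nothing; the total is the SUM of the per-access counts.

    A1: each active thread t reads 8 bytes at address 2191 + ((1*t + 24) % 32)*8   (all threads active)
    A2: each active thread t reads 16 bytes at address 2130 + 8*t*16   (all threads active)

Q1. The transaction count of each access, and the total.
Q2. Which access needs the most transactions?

A1: 9 transactions
A2: 64 transactions

Answer: 9,64; total 73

Answer: A2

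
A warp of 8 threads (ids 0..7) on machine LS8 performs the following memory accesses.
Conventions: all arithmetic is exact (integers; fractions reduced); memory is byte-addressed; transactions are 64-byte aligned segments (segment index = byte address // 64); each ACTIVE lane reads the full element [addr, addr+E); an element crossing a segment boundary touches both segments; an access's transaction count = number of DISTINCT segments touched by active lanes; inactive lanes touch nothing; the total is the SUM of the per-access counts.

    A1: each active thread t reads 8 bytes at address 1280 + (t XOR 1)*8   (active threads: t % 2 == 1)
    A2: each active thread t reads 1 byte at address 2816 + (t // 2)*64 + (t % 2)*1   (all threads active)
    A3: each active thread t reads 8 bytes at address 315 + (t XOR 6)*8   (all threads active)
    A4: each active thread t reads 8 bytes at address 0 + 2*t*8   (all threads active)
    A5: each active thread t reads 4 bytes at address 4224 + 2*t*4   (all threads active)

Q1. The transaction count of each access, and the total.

A1: 1 transaction
A2: 4 transactions
A3: 2 transactions
A4: 2 transactions
A5: 1 transaction

Answer: 1,4,2,2,1; total 10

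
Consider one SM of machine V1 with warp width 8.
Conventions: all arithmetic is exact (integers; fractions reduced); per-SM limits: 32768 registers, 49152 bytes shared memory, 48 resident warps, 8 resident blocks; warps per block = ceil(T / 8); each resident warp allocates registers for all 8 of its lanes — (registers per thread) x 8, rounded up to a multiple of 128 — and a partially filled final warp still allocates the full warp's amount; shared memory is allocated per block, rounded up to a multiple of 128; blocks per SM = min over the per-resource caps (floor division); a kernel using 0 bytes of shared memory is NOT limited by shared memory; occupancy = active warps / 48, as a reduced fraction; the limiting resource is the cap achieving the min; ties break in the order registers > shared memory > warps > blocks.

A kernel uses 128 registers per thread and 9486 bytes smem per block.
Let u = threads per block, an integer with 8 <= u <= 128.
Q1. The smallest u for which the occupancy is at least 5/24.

Answer: u = 9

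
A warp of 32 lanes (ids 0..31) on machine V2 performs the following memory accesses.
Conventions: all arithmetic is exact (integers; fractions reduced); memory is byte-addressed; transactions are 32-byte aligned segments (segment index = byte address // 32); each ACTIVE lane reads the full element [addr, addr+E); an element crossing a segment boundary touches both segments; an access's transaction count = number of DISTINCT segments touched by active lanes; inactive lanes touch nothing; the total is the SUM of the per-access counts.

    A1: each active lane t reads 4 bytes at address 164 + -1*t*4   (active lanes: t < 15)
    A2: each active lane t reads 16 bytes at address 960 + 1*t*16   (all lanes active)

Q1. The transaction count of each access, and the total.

A1: 3 transactions
A2: 16 transactions

Answer: 3,16; total 19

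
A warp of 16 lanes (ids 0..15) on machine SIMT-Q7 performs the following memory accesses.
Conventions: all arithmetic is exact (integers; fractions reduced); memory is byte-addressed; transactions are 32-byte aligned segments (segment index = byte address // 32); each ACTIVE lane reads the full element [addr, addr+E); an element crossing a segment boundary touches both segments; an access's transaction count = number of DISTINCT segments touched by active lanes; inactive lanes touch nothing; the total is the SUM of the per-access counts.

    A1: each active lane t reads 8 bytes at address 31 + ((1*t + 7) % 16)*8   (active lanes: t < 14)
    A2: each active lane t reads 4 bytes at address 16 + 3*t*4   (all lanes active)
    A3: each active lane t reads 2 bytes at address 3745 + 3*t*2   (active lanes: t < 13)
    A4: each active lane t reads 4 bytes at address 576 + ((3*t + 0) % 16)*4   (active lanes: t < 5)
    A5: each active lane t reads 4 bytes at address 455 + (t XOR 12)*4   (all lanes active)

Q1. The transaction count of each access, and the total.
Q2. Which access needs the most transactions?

A1: 5 transactions
A2: 7 transactions
A3: 3 transactions
A4: 2 transactions
A5: 3 transactions

Answer: 5,7,3,2,3; total 20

Answer: A2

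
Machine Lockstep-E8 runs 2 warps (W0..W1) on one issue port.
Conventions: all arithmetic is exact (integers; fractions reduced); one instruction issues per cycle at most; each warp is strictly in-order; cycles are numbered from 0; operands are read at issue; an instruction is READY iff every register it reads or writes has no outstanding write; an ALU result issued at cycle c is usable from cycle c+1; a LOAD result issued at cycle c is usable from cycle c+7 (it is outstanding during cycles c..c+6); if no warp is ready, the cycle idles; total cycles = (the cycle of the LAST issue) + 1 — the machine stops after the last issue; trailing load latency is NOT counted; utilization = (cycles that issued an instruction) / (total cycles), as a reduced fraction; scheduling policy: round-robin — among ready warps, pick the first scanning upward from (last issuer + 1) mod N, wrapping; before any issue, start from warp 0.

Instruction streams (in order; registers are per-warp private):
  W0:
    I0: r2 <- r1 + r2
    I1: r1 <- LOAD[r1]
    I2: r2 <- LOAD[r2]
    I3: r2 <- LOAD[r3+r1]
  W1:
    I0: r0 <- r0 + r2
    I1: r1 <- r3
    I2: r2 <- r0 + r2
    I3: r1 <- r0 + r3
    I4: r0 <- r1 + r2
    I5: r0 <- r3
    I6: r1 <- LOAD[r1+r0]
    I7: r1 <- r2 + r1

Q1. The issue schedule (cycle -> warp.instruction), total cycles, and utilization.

cycle 0: W0.I0
cycle 1: W1.I0
cycle 2: W0.I1
cycle 3: W1.I1
cycle 4: W0.I2
cycle 5: W1.I2
cycle 6: W1.I3
cycle 7: W1.I4
cycle 8: W1.I5
cycle 9: W1.I6
cycle 10: idle
cycle 11: W0.I3
cycle 12: idle
cycle 13: idle
cycle 14: idle
cycle 15: idle
cycle 16: W1.I7

Answer: 17 cycles, utilization 12/17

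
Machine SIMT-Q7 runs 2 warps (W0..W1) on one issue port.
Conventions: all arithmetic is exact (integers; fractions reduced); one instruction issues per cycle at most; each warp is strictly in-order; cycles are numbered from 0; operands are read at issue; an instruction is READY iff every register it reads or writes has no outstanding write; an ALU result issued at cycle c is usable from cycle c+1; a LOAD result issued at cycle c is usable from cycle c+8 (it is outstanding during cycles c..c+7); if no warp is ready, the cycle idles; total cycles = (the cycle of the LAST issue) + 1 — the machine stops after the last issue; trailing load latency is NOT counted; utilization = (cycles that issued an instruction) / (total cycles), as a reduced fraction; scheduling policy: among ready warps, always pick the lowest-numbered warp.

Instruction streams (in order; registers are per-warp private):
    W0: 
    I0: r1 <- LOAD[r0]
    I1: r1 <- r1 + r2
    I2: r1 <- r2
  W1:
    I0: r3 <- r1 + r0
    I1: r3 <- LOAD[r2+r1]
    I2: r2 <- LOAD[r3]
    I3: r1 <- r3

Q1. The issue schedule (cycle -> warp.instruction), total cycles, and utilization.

cycle 0: W0.I0
cycle 1: W1.I0
cycle 2: W1.I1
cycle 3: idle
cycle 4: idle
cycle 5: idle
cycle 6: idle
cycle 7: idle
cycle 8: W0.I1
cycle 9: W0.I2
cycle 10: W1.I2
cycle 11: W1.I3

Answer: 12 cycles, utilization 7/12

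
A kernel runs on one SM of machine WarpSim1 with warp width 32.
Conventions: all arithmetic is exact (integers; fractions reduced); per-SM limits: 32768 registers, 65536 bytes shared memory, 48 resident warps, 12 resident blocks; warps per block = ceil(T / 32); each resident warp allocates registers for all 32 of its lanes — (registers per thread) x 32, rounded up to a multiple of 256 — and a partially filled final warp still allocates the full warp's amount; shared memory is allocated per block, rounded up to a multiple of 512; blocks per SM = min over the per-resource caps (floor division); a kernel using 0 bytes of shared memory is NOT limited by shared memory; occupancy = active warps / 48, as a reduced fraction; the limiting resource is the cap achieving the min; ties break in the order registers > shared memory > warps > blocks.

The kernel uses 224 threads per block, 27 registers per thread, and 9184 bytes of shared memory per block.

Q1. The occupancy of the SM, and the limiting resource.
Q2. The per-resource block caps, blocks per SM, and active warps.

Answer: occupancy 7/12, limited by registers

registers: 4 blocks
shared memory: 7 blocks
warps: 6 blocks
blocks: 12 blocks

Answer: 4 blocks, 28 active warps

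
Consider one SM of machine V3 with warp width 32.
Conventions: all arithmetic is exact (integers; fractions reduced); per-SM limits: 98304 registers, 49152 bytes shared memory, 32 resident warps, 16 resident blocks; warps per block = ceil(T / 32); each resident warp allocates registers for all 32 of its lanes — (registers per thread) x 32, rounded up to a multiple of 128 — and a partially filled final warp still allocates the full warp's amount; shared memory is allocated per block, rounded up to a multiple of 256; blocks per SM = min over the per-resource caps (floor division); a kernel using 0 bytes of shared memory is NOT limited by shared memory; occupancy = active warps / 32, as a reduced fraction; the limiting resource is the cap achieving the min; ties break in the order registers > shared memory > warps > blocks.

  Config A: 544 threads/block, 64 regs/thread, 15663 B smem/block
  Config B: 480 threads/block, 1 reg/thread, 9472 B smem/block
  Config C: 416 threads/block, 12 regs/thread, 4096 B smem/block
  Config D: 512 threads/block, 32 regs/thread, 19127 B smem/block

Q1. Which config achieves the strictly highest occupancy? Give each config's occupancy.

occupancies: A 17/32, B 15/16, C 13/16, D 1

Answer: D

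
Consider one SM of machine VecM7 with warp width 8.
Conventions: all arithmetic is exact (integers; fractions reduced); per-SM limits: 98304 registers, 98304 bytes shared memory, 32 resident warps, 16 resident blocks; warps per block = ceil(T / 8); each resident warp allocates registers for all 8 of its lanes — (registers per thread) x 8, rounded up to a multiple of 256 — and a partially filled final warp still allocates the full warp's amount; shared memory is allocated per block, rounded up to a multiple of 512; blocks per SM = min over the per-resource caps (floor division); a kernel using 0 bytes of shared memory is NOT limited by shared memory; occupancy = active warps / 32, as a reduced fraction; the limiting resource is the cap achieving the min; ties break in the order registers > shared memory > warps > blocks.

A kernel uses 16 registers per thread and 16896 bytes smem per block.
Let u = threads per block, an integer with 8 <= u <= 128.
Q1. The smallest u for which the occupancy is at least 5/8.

Answer: u = 25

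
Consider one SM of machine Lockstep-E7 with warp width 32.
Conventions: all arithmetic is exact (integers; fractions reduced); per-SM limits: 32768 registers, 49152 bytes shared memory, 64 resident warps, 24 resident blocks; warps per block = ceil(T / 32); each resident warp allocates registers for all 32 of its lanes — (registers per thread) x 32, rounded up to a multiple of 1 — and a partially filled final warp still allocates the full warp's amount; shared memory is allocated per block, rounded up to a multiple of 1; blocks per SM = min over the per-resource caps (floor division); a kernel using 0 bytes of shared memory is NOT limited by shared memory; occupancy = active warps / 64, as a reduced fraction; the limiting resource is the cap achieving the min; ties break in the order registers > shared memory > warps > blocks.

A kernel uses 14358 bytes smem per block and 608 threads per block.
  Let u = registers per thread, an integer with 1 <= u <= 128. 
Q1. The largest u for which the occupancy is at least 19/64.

Answer: u = 53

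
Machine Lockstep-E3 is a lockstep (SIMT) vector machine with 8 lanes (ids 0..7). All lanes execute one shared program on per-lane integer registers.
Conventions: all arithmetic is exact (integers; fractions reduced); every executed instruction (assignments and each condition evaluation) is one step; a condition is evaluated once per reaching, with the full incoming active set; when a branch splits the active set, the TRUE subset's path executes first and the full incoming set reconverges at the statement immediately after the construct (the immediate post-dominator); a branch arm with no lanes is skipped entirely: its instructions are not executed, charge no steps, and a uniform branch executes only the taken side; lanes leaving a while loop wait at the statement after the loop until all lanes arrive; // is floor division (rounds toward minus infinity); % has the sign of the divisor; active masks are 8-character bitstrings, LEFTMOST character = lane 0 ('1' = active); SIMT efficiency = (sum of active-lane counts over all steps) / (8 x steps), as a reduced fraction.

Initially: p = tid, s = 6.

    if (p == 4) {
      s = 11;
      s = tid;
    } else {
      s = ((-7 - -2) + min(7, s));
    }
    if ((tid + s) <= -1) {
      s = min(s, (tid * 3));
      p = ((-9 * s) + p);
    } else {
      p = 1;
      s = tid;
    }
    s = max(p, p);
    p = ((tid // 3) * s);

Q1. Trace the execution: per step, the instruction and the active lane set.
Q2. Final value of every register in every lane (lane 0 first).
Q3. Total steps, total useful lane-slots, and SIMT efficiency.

step 0: eval (p == 4)                11111111
step 1: s <- 11                      00001000
step 2: s <- tid                     00001000
step 3: s <- ((-7 - -2) + min(7, s)) 11110111
step 4: eval ((tid + s) <= -1)       11111111
step 5: p <- 1                       11111111
step 6: s <- tid                     11111111
step 7: s <- max(p, p)               11111111
step 8: p <- ((tid // 3) * s)        11111111

Answer: 9 steps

p: 0,0,0,1,1,1,2,2
s: 1,1,1,1,1,1,1,1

steps = 9; useful = 57; efficiency = 57/72 = 19/24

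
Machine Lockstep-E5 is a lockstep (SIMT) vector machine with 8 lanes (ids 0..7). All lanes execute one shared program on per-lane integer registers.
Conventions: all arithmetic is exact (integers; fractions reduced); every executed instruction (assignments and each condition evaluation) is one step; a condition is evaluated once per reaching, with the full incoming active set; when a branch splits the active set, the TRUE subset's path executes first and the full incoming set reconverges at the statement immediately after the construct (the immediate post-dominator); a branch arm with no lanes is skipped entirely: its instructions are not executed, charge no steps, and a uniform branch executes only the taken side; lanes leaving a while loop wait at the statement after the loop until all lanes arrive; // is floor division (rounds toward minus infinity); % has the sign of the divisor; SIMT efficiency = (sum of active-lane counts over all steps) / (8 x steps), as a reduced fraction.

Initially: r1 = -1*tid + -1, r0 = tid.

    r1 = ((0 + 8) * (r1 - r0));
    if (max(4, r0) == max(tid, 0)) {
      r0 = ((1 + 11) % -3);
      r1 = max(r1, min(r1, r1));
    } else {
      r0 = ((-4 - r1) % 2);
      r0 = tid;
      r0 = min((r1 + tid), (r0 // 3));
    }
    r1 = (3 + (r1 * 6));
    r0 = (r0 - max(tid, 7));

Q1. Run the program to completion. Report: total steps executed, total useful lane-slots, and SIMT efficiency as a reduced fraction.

Answer: 9 steps, 52 useful, 13/18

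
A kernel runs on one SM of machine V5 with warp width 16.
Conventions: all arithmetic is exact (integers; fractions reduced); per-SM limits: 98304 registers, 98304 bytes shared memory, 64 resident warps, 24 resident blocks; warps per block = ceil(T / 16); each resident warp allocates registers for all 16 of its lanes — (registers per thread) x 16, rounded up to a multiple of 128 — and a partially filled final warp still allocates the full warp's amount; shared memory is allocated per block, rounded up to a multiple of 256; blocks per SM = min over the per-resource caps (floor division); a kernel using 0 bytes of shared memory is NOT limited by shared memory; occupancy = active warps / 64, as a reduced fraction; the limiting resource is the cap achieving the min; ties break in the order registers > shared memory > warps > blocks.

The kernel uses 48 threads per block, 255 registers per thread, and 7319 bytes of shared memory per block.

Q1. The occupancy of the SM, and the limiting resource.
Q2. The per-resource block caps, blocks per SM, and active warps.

Answer: occupancy 3/8, limited by registers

registers: 8 blocks
shared memory: 13 blocks
warps: 21 blocks
blocks: 24 blocks

Answer: 8 blocks, 24 active warps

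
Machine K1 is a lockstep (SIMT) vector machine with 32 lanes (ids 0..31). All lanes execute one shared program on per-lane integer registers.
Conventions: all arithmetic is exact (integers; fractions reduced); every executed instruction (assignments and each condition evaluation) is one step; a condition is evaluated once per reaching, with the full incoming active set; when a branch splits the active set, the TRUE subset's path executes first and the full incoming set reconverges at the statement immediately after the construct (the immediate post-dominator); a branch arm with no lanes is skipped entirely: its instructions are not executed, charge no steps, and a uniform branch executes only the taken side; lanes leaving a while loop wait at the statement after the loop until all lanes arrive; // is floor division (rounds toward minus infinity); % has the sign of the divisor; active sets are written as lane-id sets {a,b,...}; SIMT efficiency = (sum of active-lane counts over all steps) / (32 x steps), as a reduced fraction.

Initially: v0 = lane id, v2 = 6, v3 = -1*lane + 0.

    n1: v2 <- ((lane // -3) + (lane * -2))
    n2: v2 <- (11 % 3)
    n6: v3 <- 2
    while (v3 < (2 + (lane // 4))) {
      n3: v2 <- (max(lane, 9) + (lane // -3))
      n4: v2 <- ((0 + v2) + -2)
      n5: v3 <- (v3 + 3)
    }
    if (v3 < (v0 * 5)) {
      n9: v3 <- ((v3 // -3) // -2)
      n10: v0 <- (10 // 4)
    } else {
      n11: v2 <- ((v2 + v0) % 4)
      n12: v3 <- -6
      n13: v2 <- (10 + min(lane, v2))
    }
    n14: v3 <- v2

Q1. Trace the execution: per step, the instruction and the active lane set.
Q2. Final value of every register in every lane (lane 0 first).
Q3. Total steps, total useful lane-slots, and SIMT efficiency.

step 0: v2 <- ((lane // -3) + (lane * -2)) {0,1,2,3,4,5,6,7,8,9,10,11,12,13,14,15,16,17,18,19,20,21,22,23,24,25,26,27,28,29,30,31}
step 1: v2 <- (11 % 3)               {0,1,2,3,4,5,6,7,8,9,10,11,12,13,14,15,16,17,18,19,20,21,22,23,24,25,26,27,28,29,30,31}
step 2: v3 <- 2                      {0,1,2,3,4,5,6,7,8,9,10,11,12,13,14,15,16,17,18,19,20,21,22,23,24,25,26,27,28,29,30,31}
step 3: eval (v3 < (2 + (lane // 4))) {0,1,2,3,4,5,6,7,8,9,10,11,12,13,14,15,16,17,18,19,20,21,22,23,24,25,26,27,28,29,30,31}
step 4: v2 <- (max(lane, 9) + (lane // -3)) {4,5,6,7,8,9,10,11,12,13,14,15,16,17,18,19,20,21,22,23,24,25,26,27,28,29,30,31}
step 5: v2 <- ((0 + v2) + -2)        {4,5,6,7,8,9,10,11,12,13,14,15,16,17,18,19,20,21,22,23,24,25,26,27,28,29,30,31}
step 6: v3 <- (v3 + 3)               {4,5,6,7,8,9,10,11,12,13,14,15,16,17,18,19,20,21,22,23,24,25,26,27,28,29,30,31}
step 7: eval (v3 < (2 + (lane // 4))) {4,5,6,7,8,9,10,11,12,13,14,15,16,17,18,19,20,21,22,23,24,25,26,27,28,29,30,31}
step 8: v2 <- (max(lane, 9) + (lane // -3)) {16,17,18,19,20,21,22,23,24,25,26,27,28,29,30,31}
step 9: v2 <- ((0 + v2) + -2)        {16,17,18,19,20,21,22,23,24,25,26,27,28,29,30,31}
step 10: v3 <- (v3 + 3)               {16,17,18,19,20,21,22,23,24,25,26,27,28,29,30,31}
step 11: eval (v3 < (2 + (lane // 4))) {16,17,18,19,20,21,22,23,24,25,26,27,28,29,30,31}
step 12: v2 <- (max(lane, 9) + (lane // -3)) {28,29,30,31}
step 13: v2 <- ((0 + v2) + -2)        {28,29,30,31}
step 14: v3 <- (v3 + 3)               {28,29,30,31}
step 15: eval (v3 < (2 + (lane // 4))) {28,29,30,31}
step 16: eval (v3 < (v0 * 5))         {0,1,2,3,4,5,6,7,8,9,10,11,12,13,14,15,16,17,18,19,20,21,22,23,24,25,26,27,28,29,30,31}
step 17: v3 <- ((v3 // -3) // -2)     {1,2,3,4,5,6,7,8,9,10,11,12,13,14,15,16,17,18,19,20,21,22,23,24,25,26,27,28,29,30,31}
step 18: v0 <- (10 // 4)              {1,2,3,4,5,6,7,8,9,10,11,12,13,14,15,16,17,18,19,20,21,22,23,24,25,26,27,28,29,30,31}
step 19: v2 <- ((v2 + v0) % 4)        {0}
step 20: v3 <- -6                     {0}
step 21: v2 <- (10 + min(lane, v2))   {0}
step 22: v3 <- v2                     {0,1,2,3,4,5,6,7,8,9,10,11,12,13,14,15,16,17,18,19,20,21,22,23,24,25,26,27,28,29,30,31}

Answer: 23 steps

v0: 0,2,2,2,2,2,2,2,2,2,2,2,2,2,2,2,2,2,2,2,2,2,2,2,2,2,2,2,2,2,2,2
v2: 10,2,2,2,5,5,5,4,4,4,4,5,6,6,7,8,8,9,10,10,11,12,12,13,14,14,15,16,16,17,18,18
v3: 10,2,2,2,5,5,5,4,4,4,4,5,6,6,7,8,8,9,10,10,11,12,12,13,14,14,15,16,16,17,18,18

steps = 23; useful = 449; efficiency = 449/736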